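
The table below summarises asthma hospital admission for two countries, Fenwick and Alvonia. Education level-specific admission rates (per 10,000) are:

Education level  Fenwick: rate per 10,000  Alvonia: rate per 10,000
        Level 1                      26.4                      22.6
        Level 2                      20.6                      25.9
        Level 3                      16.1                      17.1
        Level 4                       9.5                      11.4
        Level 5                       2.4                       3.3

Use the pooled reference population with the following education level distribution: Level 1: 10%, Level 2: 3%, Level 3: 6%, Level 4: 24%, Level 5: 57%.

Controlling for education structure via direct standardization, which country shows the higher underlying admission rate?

Standard weights: 0.10, 0.03, 0.06, 0.24, 0.57.
Fenwick: 0.1000×26.4 + 0.0300×20.6 + 0.0600×16.1 + 0.2400×9.5 + 0.5700×2.4 = 7.8720 per 10,000.
Alvonia: 0.1000×22.6 + 0.0300×25.9 + 0.0600×17.1 + 0.2400×11.4 + 0.5700×3.3 = 8.6800 per 10,000.

Alvonia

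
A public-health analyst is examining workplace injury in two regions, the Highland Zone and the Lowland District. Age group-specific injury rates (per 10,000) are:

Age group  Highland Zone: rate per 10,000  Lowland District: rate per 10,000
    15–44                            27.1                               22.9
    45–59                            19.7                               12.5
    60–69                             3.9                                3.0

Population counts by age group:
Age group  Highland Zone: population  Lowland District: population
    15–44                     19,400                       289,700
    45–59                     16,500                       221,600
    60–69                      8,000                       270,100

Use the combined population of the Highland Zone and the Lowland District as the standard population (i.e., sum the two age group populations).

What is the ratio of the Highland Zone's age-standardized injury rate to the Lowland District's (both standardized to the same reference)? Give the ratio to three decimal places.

1.300

Combined standard total = 825,300; weights = 0.3745, 0.2885, 0.3370.
The Highland Zone: 0.3745×27.1 + 0.2885×19.7 + 0.3370×3.9 = 17.1474 per 10,000.
The Lowland District: 0.3745×22.9 + 0.2885×12.5 + 0.3370×3.0 = 13.1939 per 10,000.
Ratio = 17.1474 ÷ 13.1939 = 1.29965.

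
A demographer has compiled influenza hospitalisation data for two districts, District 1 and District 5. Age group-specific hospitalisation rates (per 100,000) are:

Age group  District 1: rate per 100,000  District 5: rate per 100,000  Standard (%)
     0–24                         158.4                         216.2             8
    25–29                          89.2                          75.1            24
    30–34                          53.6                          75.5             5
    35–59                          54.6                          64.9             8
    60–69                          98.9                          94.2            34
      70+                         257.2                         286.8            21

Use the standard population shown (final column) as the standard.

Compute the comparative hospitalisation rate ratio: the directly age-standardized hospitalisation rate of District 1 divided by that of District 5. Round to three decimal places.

0.943

Standard weights: 0.08, 0.24, 0.05, 0.08, 0.34, 0.21.
District 1: 0.0800×158.4 + 0.2400×89.2 + 0.0500×53.6 + 0.0800×54.6 + 0.3400×98.9 + 0.2100×257.2 = 128.7660 per 100,000.
District 5: 0.0800×216.2 + 0.2400×75.1 + 0.0500×75.5 + 0.0800×64.9 + 0.3400×94.2 + 0.2100×286.8 = 136.5430 per 100,000.
Ratio = 128.7660 ÷ 136.5430 = 0.94304.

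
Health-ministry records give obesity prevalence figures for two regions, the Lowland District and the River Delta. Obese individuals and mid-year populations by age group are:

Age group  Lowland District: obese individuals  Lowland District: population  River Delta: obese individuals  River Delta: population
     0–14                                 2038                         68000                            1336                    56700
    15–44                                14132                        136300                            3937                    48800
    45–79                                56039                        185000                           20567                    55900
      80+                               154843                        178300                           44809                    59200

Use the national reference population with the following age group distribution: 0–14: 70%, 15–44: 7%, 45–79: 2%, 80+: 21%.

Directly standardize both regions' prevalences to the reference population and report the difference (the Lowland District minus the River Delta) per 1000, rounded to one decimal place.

Age-specific rates per 1000 for the Lowland District: 29.971, 103.683, 302.914, 868.441.
For the River Delta: 23.563, 80.676, 367.925, 756.909.
Standard weights: 0.70, 0.07, 0.02, 0.21.
The Lowland District: 0.7000×29.971 + 0.0700×103.683 + 0.0200×302.914 + 0.2100×868.441 = 216.6681 per 1000.
The River Delta: 0.7000×23.563 + 0.0700×80.676 + 0.0200×367.925 + 0.2100×756.909 = 188.4505 per 1000.
Difference = 216.6681 − 188.4505 = 28.2176.

28.2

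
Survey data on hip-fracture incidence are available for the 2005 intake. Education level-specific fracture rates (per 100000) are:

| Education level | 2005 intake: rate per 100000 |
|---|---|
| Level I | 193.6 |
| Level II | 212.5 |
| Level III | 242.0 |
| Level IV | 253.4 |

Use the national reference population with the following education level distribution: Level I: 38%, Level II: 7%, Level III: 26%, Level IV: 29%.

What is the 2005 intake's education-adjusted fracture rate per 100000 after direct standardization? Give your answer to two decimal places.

Standard weights: 0.38, 0.07, 0.26, 0.29.
Standardized rate: 0.3800×193.6 + 0.0700×212.5 + 0.2600×242.0 + 0.2900×253.4 = 224.8490 per 100000.

224.85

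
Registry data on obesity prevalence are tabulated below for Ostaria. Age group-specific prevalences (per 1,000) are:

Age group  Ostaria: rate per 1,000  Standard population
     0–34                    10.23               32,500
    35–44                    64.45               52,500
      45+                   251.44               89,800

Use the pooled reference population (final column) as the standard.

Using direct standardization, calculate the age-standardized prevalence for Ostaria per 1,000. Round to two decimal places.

Standard total = 174,800; weights = 0.1859, 0.3003, 0.5137.
Standardized rate: 0.1859×10.23 + 0.3003×64.45 + 0.5137×251.44 = 150.4314 per 1,000.

150.43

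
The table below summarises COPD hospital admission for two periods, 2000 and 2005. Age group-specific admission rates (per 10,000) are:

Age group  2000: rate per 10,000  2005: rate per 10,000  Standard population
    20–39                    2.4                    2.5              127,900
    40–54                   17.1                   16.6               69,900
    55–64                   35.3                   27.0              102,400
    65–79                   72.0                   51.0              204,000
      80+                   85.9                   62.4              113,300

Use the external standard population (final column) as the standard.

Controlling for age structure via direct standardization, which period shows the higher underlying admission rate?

2000

Standard total = 617,500; weights = 0.2071, 0.1132, 0.1658, 0.3304, 0.1835.
2000: 0.2071×2.4 + 0.1132×17.1 + 0.1658×35.3 + 0.3304×72.0 + 0.1835×85.9 = 47.8339 per 10,000.
2005: 0.2071×2.5 + 0.1132×16.6 + 0.1658×27.0 + 0.3304×51.0 + 0.1835×62.4 = 35.1722 per 10,000.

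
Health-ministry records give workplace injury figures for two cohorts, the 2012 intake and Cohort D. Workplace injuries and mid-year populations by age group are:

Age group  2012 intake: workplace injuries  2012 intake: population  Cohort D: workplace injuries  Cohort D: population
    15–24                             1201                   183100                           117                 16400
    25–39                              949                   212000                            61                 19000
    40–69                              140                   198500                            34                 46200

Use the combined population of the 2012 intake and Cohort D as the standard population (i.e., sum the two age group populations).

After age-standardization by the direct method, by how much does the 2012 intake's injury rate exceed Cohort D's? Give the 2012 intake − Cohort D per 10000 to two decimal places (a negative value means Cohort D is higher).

Age-specific rates per 10000 for the 2012 intake: 65.59, 44.76, 7.05.
For Cohort D: 71.34, 32.11, 7.36.
Combined standard total = 675200; weights = 0.2955, 0.3421, 0.3624.
The 2012 intake: 0.2955×65.59 + 0.3421×44.76 + 0.3624×7.05 = 37.2513 per 10000.
Cohort D: 0.2955×71.34 + 0.3421×32.11 + 0.3624×7.36 = 34.7301 per 10000.
Difference = 37.2513 − 34.7301 = 2.5212.

2.52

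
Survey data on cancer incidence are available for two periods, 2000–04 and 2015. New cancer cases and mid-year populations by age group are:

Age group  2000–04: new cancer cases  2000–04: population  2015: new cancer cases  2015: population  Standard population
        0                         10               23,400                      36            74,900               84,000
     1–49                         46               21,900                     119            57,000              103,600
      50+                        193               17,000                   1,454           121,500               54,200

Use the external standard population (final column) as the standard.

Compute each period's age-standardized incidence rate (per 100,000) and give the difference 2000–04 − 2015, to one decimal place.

-15.1

Age-specific rates per 100,000 for 2000–04: 42.74, 210.05, 1135.29.
For 2015: 48.06, 208.77, 1196.71.
Standard total = 241,800; weights = 0.3474, 0.4285, 0.2242.
2000–04: 0.3474×42.74 + 0.4285×210.05 + 0.2242×1135.29 = 359.3193 per 100,000.
2015: 0.3474×48.06 + 0.4285×208.77 + 0.2242×1196.71 = 374.3909 per 100,000.
Difference = 359.3193 − 374.3909 = -15.0716.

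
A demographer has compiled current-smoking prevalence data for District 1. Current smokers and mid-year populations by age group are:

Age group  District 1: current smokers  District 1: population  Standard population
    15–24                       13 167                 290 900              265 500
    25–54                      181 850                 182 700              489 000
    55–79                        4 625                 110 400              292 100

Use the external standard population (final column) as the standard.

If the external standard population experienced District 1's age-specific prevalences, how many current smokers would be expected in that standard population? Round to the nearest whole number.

510979

Age-specific rates per 1 000 for District 1: 45.263, 995.348, 41.893.
Expected current smokers = Σ (standard pop × age-specific rate ÷ 1 000)
= 265 500×45.263/1 000 + 489 000×995.348/1 000 + 292 100×41.893/1 000
= 12017.32 + 486724.96 + 12236.98 = 510979.26.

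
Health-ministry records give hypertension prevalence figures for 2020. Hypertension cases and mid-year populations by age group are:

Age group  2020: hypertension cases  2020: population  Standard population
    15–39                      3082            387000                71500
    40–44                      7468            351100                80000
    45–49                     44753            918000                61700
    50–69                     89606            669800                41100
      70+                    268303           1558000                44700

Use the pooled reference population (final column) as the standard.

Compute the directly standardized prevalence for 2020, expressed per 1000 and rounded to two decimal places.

61.79

Age-specific rates per 1000 for 2020: 7.964, 21.270, 48.751, 133.780, 172.210.
Standard total = 299000; weights = 0.2391, 0.2676, 0.2064, 0.1375, 0.1495.
Standardized rate: 0.2391×7.964 + 0.2676×21.270 + 0.2064×48.751 + 0.1375×133.780 + 0.1495×172.210 = 61.7896 per 1000.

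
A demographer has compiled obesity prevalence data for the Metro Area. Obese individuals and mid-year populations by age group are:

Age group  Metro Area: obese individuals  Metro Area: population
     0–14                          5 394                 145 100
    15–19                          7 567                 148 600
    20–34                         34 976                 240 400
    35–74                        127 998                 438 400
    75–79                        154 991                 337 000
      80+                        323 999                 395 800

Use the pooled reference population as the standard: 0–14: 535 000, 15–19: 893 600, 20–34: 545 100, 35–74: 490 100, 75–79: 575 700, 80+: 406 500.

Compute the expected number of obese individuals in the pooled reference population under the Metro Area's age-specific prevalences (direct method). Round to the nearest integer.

Age-specific rates per 1 000 for the Metro Area: 37.174, 50.922, 145.491, 291.966, 459.914, 818.593.
Expected obese individuals = Σ (standard pop × age-specific rate ÷ 1 000)
= 535 000×37.174/1 000 + 893 600×50.922/1 000 + 545 100×145.491/1 000 + 490 100×291.966/1 000 + 575 700×459.914/1 000 + 406 500×818.593/1 000
= 19888.28 + 45503.84 + 79307.06 + 143092.65 + 264772.46 + 332757.94 = 885322.25.

885322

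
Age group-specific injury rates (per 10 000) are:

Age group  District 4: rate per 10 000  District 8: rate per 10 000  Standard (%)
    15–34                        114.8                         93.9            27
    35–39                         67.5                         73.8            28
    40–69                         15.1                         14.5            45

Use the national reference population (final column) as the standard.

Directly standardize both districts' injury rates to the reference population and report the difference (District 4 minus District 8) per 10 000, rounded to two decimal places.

4.15

Standard weights: 0.27, 0.28, 0.45.
District 4: 0.2700×114.8 + 0.2800×67.5 + 0.4500×15.1 = 56.6910 per 10 000.
District 8: 0.2700×93.9 + 0.2800×73.8 + 0.4500×14.5 = 52.5420 per 10 000.
Difference = 56.6910 − 52.5420 = 4.1490.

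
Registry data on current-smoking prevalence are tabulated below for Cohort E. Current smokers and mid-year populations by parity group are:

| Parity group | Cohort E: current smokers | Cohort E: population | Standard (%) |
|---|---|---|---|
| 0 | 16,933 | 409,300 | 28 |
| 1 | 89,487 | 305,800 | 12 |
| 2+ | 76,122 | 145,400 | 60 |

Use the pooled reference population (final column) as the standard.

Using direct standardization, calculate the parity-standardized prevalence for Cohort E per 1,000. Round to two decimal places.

360.82

Parity-specific rates per 1,000 for Cohort E: 41.371, 292.632, 523.535.
Standard weights: 0.28, 0.12, 0.60.
Standardized rate: 0.2800×41.371 + 0.1200×292.632 + 0.6000×523.535 = 360.8207 per 1,000.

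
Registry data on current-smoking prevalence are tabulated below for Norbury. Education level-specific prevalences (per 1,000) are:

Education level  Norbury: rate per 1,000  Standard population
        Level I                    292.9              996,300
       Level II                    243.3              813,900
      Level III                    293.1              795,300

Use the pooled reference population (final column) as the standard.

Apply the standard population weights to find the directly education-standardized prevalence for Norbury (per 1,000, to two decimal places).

277.47

Standard total = 2,605,500; weights = 0.3824, 0.3124, 0.3052.
Standardized rate: 0.3824×292.9 + 0.3124×243.3 + 0.3052×293.1 = 277.4671 per 1,000.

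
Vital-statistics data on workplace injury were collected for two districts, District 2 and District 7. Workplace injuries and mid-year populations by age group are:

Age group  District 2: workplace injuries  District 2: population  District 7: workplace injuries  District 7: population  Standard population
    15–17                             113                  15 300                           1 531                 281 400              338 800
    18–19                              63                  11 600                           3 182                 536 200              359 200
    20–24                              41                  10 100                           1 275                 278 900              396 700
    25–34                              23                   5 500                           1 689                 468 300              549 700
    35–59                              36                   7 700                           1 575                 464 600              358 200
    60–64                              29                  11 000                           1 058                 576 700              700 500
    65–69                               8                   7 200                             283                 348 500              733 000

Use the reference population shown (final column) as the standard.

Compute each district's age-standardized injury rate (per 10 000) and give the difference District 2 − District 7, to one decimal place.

5.3

Age-specific rates per 10 000 for District 2: 73.86, 54.31, 40.59, 41.82, 46.75, 26.36, 11.11.
For District 7: 54.41, 59.34, 45.72, 36.07, 33.90, 18.35, 8.12.
Standard total = 3 436 100; weights = 0.0986, 0.1045, 0.1155, 0.1600, 0.1042, 0.2039, 0.2133.
District 2: 0.0986×73.86 + 0.1045×54.31 + 0.1155×40.59 + 0.1600×41.82 + 0.1042×46.75 + 0.2039×26.36 + 0.2133×11.11 = 36.9550 per 10 000.
District 7: 0.0986×54.41 + 0.1045×59.34 + 0.1155×45.72 + 0.1600×36.07 + 0.1042×33.90 + 0.2039×18.35 + 0.2133×8.12 = 31.6221 per 10 000.
Difference = 36.9550 − 31.6221 = 5.3329.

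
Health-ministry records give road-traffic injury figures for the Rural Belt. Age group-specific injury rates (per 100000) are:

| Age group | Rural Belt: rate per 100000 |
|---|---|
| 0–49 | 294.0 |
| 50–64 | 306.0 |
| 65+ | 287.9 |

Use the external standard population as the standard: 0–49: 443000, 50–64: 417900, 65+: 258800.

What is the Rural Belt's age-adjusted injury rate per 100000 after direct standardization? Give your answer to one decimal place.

297.1

Standard total = 1119700; weights = 0.3956, 0.3732, 0.2311.
Standardized rate: 0.3956×294.0 + 0.3732×306.0 + 0.2311×287.9 = 297.0688 per 100000.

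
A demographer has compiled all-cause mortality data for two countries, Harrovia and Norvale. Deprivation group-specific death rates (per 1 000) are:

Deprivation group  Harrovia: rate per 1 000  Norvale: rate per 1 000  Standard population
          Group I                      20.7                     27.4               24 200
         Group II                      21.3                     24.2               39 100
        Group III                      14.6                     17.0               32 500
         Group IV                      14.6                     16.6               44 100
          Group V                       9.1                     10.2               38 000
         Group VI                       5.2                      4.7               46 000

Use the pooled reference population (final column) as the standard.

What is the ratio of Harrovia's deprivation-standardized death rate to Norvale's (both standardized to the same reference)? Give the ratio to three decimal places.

Standard total = 223 900; weights = 0.1081, 0.1746, 0.1452, 0.1970, 0.1697, 0.2054.
Harrovia: 0.1081×20.7 + 0.1746×21.3 + 0.1452×14.6 + 0.1970×14.6 + 0.1697×9.1 + 0.2054×5.2 = 13.5647 per 1 000.
Norvale: 0.1081×27.4 + 0.1746×24.2 + 0.1452×17.0 + 0.1970×16.6 + 0.1697×10.2 + 0.2054×4.7 = 15.6215 per 1 000.
Ratio = 13.5647 ÷ 15.6215 = 0.86833.

0.868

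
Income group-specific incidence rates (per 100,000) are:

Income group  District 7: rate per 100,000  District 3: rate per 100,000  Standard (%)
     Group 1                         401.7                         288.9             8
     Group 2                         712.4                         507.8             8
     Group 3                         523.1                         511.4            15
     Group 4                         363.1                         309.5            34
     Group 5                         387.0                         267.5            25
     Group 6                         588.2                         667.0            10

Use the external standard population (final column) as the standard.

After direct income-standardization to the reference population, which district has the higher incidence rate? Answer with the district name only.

District 7

Standard weights: 0.08, 0.08, 0.15, 0.34, 0.25, 0.10.
District 7: 0.0800×401.7 + 0.0800×712.4 + 0.1500×523.1 + 0.3400×363.1 + 0.2500×387.0 + 0.1000×588.2 = 446.6170 per 100,000.
District 3: 0.0800×288.9 + 0.0800×507.8 + 0.1500×511.4 + 0.3400×309.5 + 0.2500×267.5 + 0.1000×667.0 = 379.2510 per 100,000.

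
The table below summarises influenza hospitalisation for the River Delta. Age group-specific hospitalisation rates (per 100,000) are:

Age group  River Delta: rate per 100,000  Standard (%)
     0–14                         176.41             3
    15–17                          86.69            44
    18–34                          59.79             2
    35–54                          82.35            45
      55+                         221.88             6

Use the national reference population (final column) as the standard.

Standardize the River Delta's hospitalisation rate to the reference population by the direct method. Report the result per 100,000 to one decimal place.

95.0

Standard weights: 0.03, 0.44, 0.02, 0.45, 0.06.
Standardized rate: 0.0300×176.41 + 0.4400×86.69 + 0.0200×59.79 + 0.4500×82.35 + 0.0600×221.88 = 95.0020 per 100,000.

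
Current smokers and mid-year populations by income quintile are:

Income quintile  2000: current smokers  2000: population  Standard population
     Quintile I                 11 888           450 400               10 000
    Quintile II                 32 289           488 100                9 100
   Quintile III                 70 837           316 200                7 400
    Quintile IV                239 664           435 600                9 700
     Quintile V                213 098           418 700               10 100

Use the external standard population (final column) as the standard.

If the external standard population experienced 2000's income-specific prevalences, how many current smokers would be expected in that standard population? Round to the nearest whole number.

13001

Income-specific rates per 1 000 for 2000: 26.394, 66.152, 224.026, 550.193, 508.952.
Expected current smokers = Σ (standard pop × income-specific rate ÷ 1 000)
= 10 000×26.394/1 000 + 9 100×66.152/1 000 + 7 400×224.026/1 000 + 9 700×550.193/1 000 + 10 100×508.952/1 000
= 263.94 + 601.99 + 1657.79 + 5336.87 + 5140.41 = 13001.00.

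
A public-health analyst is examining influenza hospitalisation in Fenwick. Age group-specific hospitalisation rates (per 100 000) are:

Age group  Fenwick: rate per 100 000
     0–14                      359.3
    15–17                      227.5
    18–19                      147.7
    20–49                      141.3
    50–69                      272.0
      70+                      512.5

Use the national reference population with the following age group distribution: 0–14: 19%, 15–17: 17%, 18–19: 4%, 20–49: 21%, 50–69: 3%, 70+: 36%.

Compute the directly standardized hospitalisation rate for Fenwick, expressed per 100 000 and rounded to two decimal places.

Standard weights: 0.19, 0.17, 0.04, 0.21, 0.03, 0.36.
Standardized rate: 0.1900×359.3 + 0.1700×227.5 + 0.0400×147.7 + 0.2100×141.3 + 0.0300×272.0 + 0.3600×512.5 = 335.1830 per 100 000.

335.18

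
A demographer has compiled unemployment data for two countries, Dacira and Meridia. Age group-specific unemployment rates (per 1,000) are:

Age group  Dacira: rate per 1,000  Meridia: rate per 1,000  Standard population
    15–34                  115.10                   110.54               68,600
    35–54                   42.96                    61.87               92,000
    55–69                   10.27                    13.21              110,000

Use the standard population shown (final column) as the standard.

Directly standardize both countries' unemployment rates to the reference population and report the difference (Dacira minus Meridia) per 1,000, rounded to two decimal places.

Standard total = 270,600; weights = 0.2535, 0.3400, 0.4065.
Dacira: 0.2535×115.10 + 0.3400×42.96 + 0.4065×10.27 = 47.9596 per 1,000.
Meridia: 0.2535×110.54 + 0.3400×61.87 + 0.4065×13.21 = 54.4279 per 1,000.
Difference = 47.9596 − 54.4279 = -6.4682.

-6.47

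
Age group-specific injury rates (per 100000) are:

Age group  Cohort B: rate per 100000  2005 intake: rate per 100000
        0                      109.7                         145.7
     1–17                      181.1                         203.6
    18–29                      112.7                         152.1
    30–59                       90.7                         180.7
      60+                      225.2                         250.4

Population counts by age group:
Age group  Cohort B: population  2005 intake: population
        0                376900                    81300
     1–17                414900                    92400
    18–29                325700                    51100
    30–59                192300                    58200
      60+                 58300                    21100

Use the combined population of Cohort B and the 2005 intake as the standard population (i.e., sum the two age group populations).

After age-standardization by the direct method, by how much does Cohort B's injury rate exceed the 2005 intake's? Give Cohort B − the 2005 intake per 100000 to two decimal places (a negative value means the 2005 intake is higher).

Combined standard total = 1672200; weights = 0.2740, 0.3034, 0.2253, 0.1498, 0.0475.
Cohort B: 0.2740×109.7 + 0.3034×181.1 + 0.2253×112.7 + 0.1498×90.7 + 0.0475×225.2 = 134.6748 per 100000.
The 2005 intake: 0.2740×145.7 + 0.3034×203.6 + 0.2253×152.1 + 0.1498×180.7 + 0.0475×250.4 = 174.9219 per 100000.
Difference = 134.6748 − 174.9219 = -40.2471.

-40.25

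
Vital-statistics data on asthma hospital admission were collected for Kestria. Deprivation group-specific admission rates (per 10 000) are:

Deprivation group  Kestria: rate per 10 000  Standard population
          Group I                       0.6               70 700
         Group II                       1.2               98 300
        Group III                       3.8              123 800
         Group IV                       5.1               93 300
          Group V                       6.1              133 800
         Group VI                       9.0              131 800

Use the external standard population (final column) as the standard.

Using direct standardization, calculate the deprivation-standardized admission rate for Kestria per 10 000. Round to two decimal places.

Standard total = 651 700; weights = 0.1085, 0.1508, 0.1900, 0.1432, 0.2053, 0.2022.
Standardized rate: 0.1085×0.6 + 0.1508×1.2 + 0.1900×3.8 + 0.1432×5.1 + 0.2053×6.1 + 0.2022×9.0 = 4.7706 per 10 000.

4.77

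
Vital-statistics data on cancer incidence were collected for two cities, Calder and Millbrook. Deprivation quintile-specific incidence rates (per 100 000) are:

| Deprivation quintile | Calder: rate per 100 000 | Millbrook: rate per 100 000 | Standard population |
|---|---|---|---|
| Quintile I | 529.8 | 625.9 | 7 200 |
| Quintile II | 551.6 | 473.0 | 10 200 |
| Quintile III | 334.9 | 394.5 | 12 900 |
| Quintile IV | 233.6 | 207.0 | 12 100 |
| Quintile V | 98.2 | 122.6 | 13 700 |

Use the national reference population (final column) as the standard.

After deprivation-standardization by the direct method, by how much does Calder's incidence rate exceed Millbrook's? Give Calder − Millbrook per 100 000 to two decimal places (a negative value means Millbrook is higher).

Standard total = 56 100; weights = 0.1283, 0.1818, 0.2299, 0.2157, 0.2442.
Calder: 0.1283×529.8 + 0.1818×551.6 + 0.2299×334.9 + 0.2157×233.6 + 0.2442×98.2 = 319.6611 per 100 000.
Millbrook: 0.1283×625.9 + 0.1818×473.0 + 0.2299×394.5 + 0.2157×207.0 + 0.2442×122.6 = 331.6301 per 100 000.
Difference = 319.6611 − 331.6301 = -11.9690.

-11.97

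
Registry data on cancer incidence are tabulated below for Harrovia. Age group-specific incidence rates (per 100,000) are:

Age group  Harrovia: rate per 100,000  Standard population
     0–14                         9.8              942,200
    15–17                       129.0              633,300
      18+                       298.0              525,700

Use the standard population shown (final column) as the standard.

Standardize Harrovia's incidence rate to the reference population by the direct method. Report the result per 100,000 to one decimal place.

117.8

Standard total = 2,101,200; weights = 0.4484, 0.3014, 0.2502.
Standardized rate: 0.4484×9.8 + 0.3014×129.0 + 0.2502×298.0 = 117.8316 per 100,000.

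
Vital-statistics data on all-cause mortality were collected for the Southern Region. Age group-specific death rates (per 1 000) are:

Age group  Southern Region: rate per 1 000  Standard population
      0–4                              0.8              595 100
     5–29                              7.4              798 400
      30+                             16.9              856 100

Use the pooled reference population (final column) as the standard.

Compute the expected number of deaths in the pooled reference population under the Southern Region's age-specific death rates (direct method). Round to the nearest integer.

20852

Expected deaths = Σ (standard pop × age-specific rate ÷ 1 000)
= 595 100×0.8/1 000 + 798 400×7.4/1 000 + 856 100×16.9/1 000
= 476.08 + 5908.16 + 14468.09 = 20852.33.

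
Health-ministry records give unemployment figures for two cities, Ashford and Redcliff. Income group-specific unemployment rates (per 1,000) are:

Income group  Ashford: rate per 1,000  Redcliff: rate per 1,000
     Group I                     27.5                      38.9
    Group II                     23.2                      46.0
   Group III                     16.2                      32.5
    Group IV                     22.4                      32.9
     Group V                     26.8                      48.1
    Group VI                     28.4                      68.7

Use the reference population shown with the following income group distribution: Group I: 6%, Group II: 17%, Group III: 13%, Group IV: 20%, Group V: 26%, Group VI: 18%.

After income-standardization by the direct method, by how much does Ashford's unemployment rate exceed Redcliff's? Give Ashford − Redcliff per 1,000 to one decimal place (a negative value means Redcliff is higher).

-21.6

Standard weights: 0.06, 0.17, 0.13, 0.20, 0.26, 0.18.
Ashford: 0.0600×27.5 + 0.1700×23.2 + 0.1300×16.2 + 0.2000×22.4 + 0.2600×26.8 + 0.1800×28.4 = 24.2600 per 1,000.
Redcliff: 0.0600×38.9 + 0.1700×46.0 + 0.1300×32.5 + 0.2000×32.9 + 0.2600×48.1 + 0.1800×68.7 = 45.8310 per 1,000.
Difference = 24.2600 − 45.8310 = -21.5710.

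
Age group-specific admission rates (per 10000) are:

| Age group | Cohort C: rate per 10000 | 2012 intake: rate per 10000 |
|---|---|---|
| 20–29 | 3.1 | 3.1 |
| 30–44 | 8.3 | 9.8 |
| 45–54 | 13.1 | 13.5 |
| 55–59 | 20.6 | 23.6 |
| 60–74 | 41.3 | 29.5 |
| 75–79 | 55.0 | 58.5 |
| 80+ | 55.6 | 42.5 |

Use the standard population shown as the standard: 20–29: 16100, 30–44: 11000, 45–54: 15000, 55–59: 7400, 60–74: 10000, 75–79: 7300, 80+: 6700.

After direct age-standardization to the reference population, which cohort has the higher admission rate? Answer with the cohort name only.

Standard total = 73500; weights = 0.2190, 0.1497, 0.2041, 0.1007, 0.1361, 0.0993, 0.0912.
Cohort C: 0.2190×3.1 + 0.1497×8.3 + 0.2041×13.1 + 0.1007×20.6 + 0.1361×41.3 + 0.0993×55.0 + 0.0912×55.6 = 22.8186 per 10000.
The 2012 intake: 0.2190×3.1 + 0.1497×9.8 + 0.2041×13.5 + 0.1007×23.6 + 0.1361×29.5 + 0.0993×58.5 + 0.0912×42.5 = 20.9748 per 10000.

Cohort C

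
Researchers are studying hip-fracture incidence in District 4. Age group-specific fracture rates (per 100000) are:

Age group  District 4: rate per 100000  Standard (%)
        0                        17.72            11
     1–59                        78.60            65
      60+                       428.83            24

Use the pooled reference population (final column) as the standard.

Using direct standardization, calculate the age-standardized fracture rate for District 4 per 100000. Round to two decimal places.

Standard weights: 0.11, 0.65, 0.24.
Standardized rate: 0.1100×17.72 + 0.6500×78.60 + 0.2400×428.83 = 155.9584 per 100000.

155.96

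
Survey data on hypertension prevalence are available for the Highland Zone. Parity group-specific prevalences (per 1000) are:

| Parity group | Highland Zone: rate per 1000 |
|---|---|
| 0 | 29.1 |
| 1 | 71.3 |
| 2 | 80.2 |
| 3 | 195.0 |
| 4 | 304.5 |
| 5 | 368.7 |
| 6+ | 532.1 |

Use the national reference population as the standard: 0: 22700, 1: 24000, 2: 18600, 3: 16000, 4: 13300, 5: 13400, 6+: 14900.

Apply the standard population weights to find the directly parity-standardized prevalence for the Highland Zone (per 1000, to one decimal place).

Standard total = 122900; weights = 0.1847, 0.1953, 0.1513, 0.1302, 0.1082, 0.1090, 0.1212.
Standardized rate: 0.1847×29.1 + 0.1953×71.3 + 0.1513×80.2 + 0.1302×195.0 + 0.1082×304.5 + 0.1090×368.7 + 0.1212×532.1 = 194.4850 per 1000.

194.5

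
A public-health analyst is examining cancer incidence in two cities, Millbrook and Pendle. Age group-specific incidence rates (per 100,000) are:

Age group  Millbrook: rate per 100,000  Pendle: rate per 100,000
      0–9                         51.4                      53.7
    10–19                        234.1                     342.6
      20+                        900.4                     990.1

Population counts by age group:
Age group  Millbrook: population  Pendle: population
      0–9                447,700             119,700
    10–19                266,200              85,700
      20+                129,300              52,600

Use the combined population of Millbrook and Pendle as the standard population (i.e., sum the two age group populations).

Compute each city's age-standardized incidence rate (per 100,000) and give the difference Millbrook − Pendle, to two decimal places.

-50.67

Combined standard total = 1,101,200; weights = 0.5153, 0.3196, 0.1652.
Millbrook: 0.5153×51.4 + 0.3196×234.1 + 0.1652×900.4 = 250.0244 per 100,000.
Pendle: 0.5153×53.7 + 0.3196×342.6 + 0.1652×990.1 = 300.6988 per 100,000.
Difference = 250.0244 − 300.6988 = -50.6744.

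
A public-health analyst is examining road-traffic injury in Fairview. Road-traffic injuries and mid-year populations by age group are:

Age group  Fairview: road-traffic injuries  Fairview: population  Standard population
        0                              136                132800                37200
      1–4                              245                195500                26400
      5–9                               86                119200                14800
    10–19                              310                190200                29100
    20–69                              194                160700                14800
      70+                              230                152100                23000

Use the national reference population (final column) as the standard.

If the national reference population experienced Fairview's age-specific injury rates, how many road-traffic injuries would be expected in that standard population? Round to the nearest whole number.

182

Age-specific rates per 100000 for Fairview: 102.41, 125.32, 72.15, 162.99, 120.72, 151.22.
Expected road-traffic injuries = Σ (standard pop × age-specific rate ÷ 100000)
= 37200×102.41/100000 + 26400×125.32/100000 + 14800×72.15/100000 + 29100×162.99/100000 + 14800×120.72/100000 + 23000×151.22/100000
= 38.10 + 33.08 + 10.68 + 47.43 + 17.87 + 34.78 = 181.93.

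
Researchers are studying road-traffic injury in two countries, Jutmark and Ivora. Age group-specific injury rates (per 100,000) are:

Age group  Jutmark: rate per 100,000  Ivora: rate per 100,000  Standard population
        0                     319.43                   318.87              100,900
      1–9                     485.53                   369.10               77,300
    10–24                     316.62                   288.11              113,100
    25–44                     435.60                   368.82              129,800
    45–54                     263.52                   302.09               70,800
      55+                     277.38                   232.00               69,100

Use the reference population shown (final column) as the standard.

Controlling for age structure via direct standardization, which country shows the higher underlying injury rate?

Jutmark

Standard total = 561,000; weights = 0.1799, 0.1378, 0.2016, 0.2314, 0.1262, 0.1232.
Jutmark: 0.1799×319.43 + 0.1378×485.53 + 0.2016×316.62 + 0.2314×435.60 + 0.1262×263.52 + 0.1232×277.38 = 356.3935 per 100,000.
Ivora: 0.1799×318.87 + 0.1378×369.10 + 0.2016×288.11 + 0.2314×368.82 + 0.1262×302.09 + 0.1232×232.00 = 318.3292 per 100,000.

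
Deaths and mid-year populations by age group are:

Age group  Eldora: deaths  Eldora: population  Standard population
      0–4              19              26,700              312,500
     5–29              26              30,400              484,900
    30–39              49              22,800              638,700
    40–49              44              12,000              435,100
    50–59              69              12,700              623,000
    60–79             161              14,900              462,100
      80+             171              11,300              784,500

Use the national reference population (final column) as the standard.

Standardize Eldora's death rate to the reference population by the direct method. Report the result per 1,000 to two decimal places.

6.38

Age-specific rates per 1,000 for Eldora: 0.712, 0.855, 2.149, 3.667, 5.433, 10.805, 15.133.
Standard total = 3,740,800; weights = 0.0835, 0.1296, 0.1707, 0.1163, 0.1665, 0.1235, 0.2097.
Standardized rate: 0.0835×0.712 + 0.1296×0.855 + 0.1707×2.149 + 0.1163×3.667 + 0.1665×5.433 + 0.1235×10.805 + 0.2097×15.133 = 6.3769 per 1,000.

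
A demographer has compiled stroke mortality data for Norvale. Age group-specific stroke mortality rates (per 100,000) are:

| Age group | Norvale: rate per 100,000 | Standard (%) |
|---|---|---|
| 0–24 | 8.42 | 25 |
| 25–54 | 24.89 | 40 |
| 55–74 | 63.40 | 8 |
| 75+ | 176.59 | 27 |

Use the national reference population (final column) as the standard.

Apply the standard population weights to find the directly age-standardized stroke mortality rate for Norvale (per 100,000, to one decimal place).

64.8

Standard weights: 0.25, 0.40, 0.08, 0.27.
Standardized rate: 0.2500×8.42 + 0.4000×24.89 + 0.0800×63.40 + 0.2700×176.59 = 64.8123 per 100,000.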